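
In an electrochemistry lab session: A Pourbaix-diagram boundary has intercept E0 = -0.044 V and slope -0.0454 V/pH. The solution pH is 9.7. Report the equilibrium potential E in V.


Apply the Pourbaix line equation: E = E0 + slope*pH
E = -0.044 + (-0.0454)*9.7 = -0.044 + (-0.44038) = -0.48438 V
Rounded to 4 decimal places: E = -0.4844 V

-0.4844 V


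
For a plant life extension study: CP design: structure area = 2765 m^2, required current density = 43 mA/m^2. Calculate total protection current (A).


I = area * current density, then convert mA → A (÷1000)
I = 2765 * 43 / 1000 = 118.9 A

118.9 A


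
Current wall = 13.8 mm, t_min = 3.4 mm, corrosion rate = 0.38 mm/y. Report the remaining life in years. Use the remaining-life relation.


Apply the remaining-life relation: RL = (t_current − t_min) / CR
RL = (13.8 − 3.4) / 0.38 = 10.4 / 0.38 = 27.4 years

27.4 years


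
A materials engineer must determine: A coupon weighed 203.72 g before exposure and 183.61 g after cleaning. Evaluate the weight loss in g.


Weight loss = initial − final
WL = 203.72 − 183.61 = 20.11 g

20.11 g


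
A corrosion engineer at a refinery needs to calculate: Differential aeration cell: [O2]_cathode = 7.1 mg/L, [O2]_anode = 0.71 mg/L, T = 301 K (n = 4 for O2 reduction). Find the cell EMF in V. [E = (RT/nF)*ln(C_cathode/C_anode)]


Apply the Nernst concentration-cell relation: E = (RT/nF)*ln(C_cathode/C_anode)
RT/nF = 8.314*301/(4*96485) = 0.0064842 V
ln(7.1/0.71) = 2.30259
E = 0.0064842 * 2.30259 = 0.01493 V

0.01493 V


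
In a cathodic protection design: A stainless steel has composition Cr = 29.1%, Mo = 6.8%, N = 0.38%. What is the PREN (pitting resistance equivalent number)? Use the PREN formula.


Apply the PREN formula: PREN = Cr + 3.3*Mo + 16*N
PREN = 29.1 + 3.3*6.8 + 16*0.38
PREN = 29.1 + 22.44 + 6.08 = 57.62

57.62


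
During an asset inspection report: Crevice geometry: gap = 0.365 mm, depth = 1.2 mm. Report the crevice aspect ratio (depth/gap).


Aspect ratio = depth / gap
Ratio = 1.2 / 0.365 = 3.3

3.3


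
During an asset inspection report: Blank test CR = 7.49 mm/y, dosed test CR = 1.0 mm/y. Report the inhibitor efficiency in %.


Apply the inhibitor-efficiency definition: IE = (CR_blank − CR_inh)/CR_blank × 100
IE = (7.49 − 1.0) / 7.49 × 100
IE = 6.49 / 7.49 × 100 = 86.6 %

86.6 %


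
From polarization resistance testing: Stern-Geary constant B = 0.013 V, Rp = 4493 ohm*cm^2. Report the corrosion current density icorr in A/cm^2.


Apply the Stern-Geary relation: icorr = B / Rp
icorr = 0.013 / 4493 = 2.893×10^-6 A/cm^2

2.893×10^-6 A/cm^2


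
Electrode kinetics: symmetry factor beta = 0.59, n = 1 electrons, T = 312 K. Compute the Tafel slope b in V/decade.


Apply the Tafel slope relation: b = 2.303*R*T/(beta*n*F)
Numerator: 2.303 * 8.314 * 312 = 5973.91
Denominator: 0.59 * 1 * 96485 = 56926.15
b = 5973.91 / 56926.15 = 0.1049 V/decade

0.1049 V/decade


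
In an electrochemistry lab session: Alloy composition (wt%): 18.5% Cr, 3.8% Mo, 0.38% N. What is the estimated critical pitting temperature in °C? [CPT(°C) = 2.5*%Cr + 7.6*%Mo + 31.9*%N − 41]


Apply the ASTM G48 empirical CPT estimate: CPT(°C) = 2.5*%Cr + 7.6*%Mo + 31.9*%N − 41
2.5*18.5 = 46.25; 7.6*3.8 = 28.88; 31.9*0.38 = 12.122
CPT = 46.25 + 28.88 + 12.122 − 41 = 46.252 °C
Rounded to 0.1 °C: CPT ≈ 46.3 °C

46.3 °C


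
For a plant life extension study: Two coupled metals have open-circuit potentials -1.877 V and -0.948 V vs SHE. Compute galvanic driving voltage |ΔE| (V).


Driving voltage is the absolute potential difference.
|ΔE| = |-1.877 − (-0.948)| = 0.929 V

0.929 V


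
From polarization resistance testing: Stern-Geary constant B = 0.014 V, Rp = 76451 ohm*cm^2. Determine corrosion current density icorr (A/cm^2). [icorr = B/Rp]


Apply the Stern-Geary relation: icorr = B / Rp
icorr = 0.014 / 76451 = 1.831×10^-7 A/cm^2

1.831×10^-7 A/cm^2


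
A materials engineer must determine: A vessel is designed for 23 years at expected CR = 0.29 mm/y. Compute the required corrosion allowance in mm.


Corrosion allowance = CR × design life
CA = 0.29 * 23 = 6.67 mm

6.67 mm


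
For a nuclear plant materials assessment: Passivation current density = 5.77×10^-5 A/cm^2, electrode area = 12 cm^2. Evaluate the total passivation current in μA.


I = i_pass * A, then convert A → μA (×10^6)
I = 5.77×10^-5 * 12 * 10^6 = 692.4 μA

692.4 μA


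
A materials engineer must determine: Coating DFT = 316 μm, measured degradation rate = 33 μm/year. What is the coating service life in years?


Service life = thickness / degradation rate
Life = 316 / 33 = 9.6 years

9.6 years


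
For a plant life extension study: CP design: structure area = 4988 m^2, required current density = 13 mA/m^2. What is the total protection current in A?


I = area * current density, then convert mA → A (÷1000)
I = 4988 * 13 / 1000 = 64.84 A

64.84 A


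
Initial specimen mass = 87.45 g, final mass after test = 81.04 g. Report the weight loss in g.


Weight loss = initial − final
WL = 87.45 − 81.04 = 6.41 g

6.41 g


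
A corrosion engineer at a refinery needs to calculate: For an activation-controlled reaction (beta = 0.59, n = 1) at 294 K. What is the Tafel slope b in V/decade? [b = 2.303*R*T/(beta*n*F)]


Apply the Tafel slope relation: b = 2.303*R*T/(beta*n*F)
Numerator: 2.303 * 8.314 * 294 = 5629.26
Denominator: 0.59 * 1 * 96485 = 56926.15
b = 5629.26 / 56926.15 = 0.0989 V/decade

0.0989 V/decade


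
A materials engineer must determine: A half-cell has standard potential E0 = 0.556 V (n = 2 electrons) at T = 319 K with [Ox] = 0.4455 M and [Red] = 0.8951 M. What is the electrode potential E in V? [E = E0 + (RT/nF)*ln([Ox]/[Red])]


Apply the Nernst equation: E = E0 + (RT/nF)*ln([Ox]/[Red])
Step 1: RT/nF = 8.314*319/(2*96485) = 0.01374393 V
Step 2: [Ox]/[Red] = 0.4455/0.8951 = 0.49771
Step 3: ln(0.49771) = -0.697738
Step 4: correction = 0.01374393 * -0.697738 = -0.0096 V
E = 0.556 + -0.0096 = 0.5464 V

0.5464 V


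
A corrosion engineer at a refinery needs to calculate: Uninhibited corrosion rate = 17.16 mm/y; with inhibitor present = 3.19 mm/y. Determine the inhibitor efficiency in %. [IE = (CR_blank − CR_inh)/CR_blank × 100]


Apply the inhibitor-efficiency definition: IE = (CR_blank − CR_inh)/CR_blank × 100
IE = (17.16 − 3.19) / 17.16 × 100
IE = 13.97 / 17.16 × 100 = 81.4 %

81.4 %


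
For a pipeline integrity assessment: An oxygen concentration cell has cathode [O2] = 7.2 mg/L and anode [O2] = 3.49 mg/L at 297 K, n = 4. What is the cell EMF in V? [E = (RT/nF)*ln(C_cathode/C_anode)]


Apply the Nernst concentration-cell relation: E = (RT/nF)*ln(C_cathode/C_anode)
RT/nF = 8.314*297/(4*96485) = 0.00639804 V
ln(7.2/3.49) = 0.72418
E = 0.00639804 * 0.72418 = 0.00463 V

0.00463 V


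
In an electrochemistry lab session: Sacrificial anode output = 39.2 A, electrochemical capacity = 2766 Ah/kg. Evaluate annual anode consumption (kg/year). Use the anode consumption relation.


Annual consumption = current * hours per year / capacity
Rate = 39.2 * 8760 / 2766 = 124.1 kg/year

124.1 kg/year


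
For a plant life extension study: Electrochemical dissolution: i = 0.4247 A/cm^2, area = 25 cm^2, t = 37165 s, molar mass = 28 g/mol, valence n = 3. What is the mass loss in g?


Apply Faraday's law: m = i*A*t*M / (n*F)
Total charge passed Q = i*A*t = 0.4247*25*37165 = 394599.3875 C
m = Q*M/(n*F) = 394599.3875*28/(3*96485) = 38.17099 g

38.17099 g


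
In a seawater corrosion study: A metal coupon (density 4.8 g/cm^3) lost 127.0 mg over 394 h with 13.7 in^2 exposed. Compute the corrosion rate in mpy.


Apply the mpy weight-loss relation: CR = 534 * W / (D * A * T)
Numerator: 534 * 127.0 = 67818.0
Denominator: 4.8 * 13.7 * 394 = 25909.44
CR = 67818.0 / 25909.44 = 2.618 mpy

2.618 mpy


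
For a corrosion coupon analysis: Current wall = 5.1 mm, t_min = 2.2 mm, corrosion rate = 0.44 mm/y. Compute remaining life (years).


Apply the remaining-life relation: RL = (t_current − t_min) / CR
RL = (5.1 − 2.2) / 0.44 = 2.9 / 0.44 = 6.6 years

6.6 years


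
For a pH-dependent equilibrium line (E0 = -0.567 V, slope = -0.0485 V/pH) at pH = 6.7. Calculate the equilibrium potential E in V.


Apply the Pourbaix line equation: E = E0 + slope*pH
E = -0.567 + (-0.0485)*6.7 = -0.567 + (-0.32495) = -0.89195 V
Rounded to 3 decimal places: E = -0.892 V

-0.892 V


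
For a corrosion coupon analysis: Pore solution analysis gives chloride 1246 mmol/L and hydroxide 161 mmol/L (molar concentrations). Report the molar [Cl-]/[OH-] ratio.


Threshold parameter = [Cl-] / [OH-] (molar basis; both in mmol/L, so units cancel)
Ratio = 1246 / 161 = 7.74

7.74


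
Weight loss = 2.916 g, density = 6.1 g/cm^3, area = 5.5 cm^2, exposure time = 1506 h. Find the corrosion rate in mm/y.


Apply the mm/y weight-loss relation: CR = 87600 * W / (D * A * T)
Numerator: 87600 * 2.916 = 255441.6
Denominator: 6.1 * 5.5 * 1506 = 50526.3
CR = 255441.6 / 50526.3 = 5.055617 mm/y

5.055617 mm/y


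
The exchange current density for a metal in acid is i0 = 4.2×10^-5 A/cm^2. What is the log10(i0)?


i0 = 4.2×10^-5 A/cm^2
log10(i0) = -4.377

-4.377


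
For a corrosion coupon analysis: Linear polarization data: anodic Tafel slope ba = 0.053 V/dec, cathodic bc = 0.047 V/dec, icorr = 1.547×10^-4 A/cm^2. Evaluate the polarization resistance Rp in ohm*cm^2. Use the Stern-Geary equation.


Apply the Stern-Geary equation: Rp = ba*bc / (2.303*icorr*(ba+bc))
ba*bc = 0.053*0.047 = 0.002491
ba+bc = 0.1; 2.303*icorr*(ba+bc) = 2.303*1.547×10^-4*0.1 = 3.562741×10^-5
Rp = 0.002491 / 3.562741×10^-5 = 69.9 ohm*cm^2

69.9 ohm*cm^2


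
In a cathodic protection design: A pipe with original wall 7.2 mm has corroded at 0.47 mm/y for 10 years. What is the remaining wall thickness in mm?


Remaining wall = original − CR × time
t = 7.2 − 0.47*10 = 7.2 − 4.7 = 2.5 mm

2.5 mm


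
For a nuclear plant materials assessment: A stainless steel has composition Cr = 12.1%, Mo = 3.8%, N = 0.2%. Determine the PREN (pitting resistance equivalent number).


Apply the PREN formula: PREN = Cr + 3.3*Mo + 16*N
PREN = 12.1 + 3.3*3.8 + 16*0.2
PREN = 12.1 + 12.54 + 3.2 = 27.84

27.84


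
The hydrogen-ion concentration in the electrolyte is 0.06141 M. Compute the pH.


pH = −log10[H+]
pH = −log10(0.06141) = 1.21

1.21


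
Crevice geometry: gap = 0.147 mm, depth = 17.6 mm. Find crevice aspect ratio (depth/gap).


Aspect ratio = depth / gap
Ratio = 17.6 / 0.147 = 119.7

119.7


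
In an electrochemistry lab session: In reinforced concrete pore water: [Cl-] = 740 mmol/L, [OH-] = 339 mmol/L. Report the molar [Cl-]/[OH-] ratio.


Threshold parameter = [Cl-] / [OH-] (molar basis; both in mmol/L, so units cancel)
Ratio = 740 / 339 = 2.18

2.18


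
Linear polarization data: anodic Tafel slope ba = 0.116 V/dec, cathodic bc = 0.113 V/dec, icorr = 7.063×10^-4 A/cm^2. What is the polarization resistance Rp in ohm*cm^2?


Apply the Stern-Geary equation: Rp = ba*bc / (2.303*icorr*(ba+bc))
ba*bc = 0.116*0.113 = 0.013108
ba+bc = 0.229; 2.303*icorr*(ba+bc) = 2.303*7.063×10^-4*0.229 = 3.7249344×10^-4
Rp = 0.013108 / 3.7249344×10^-4 = 35.2 ohm*cm^2

35.2 ohm*cm^2


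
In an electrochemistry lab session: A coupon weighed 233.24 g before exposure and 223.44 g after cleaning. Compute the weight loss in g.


Weight loss = initial − final
WL = 233.24 − 223.44 = 9.8 g

9.8 g


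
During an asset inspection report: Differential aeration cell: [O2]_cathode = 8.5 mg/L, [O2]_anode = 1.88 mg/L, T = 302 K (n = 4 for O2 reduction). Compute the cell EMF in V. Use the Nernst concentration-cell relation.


Apply the Nernst concentration-cell relation: E = (RT/nF)*ln(C_cathode/C_anode)
RT/nF = 8.314*302/(4*96485) = 0.00650575 V
ln(8.5/1.88) = 1.50879
E = 0.00650575 * 1.50879 = 0.00982 V

0.00982 V


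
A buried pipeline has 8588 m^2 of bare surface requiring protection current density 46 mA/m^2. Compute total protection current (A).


I = area * current density, then convert mA → A (÷1000)
I = 8588 * 46 / 1000 = 395.05 A

395.05 A


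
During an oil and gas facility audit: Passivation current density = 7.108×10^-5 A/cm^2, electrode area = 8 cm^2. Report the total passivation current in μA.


I = i_pass * A, then convert A → μA (×10^6)
I = 7.108×10^-5 * 8 * 10^6 = 568.64 μA

568.64 μA


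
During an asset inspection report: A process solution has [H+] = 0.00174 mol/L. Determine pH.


pH = −log10[H+]
pH = −log10(0.00174) = 2.76

2.76


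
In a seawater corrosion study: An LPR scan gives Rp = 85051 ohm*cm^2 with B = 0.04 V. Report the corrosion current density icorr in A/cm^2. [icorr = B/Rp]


Apply the Stern-Geary relation: icorr = B / Rp
icorr = 0.04 / 85051 = 4.703×10^-7 A/cm^2

4.703×10^-7 A/cm^2


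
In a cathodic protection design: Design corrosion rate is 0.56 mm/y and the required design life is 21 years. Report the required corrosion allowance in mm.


Corrosion allowance = CR × design life
CA = 0.56 * 21 = 11.76 mm

11.76 mm


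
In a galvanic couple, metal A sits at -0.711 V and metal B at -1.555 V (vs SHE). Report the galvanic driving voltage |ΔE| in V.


Driving voltage is the absolute potential difference.
|ΔE| = |-0.711 − (-1.555)| = 0.844 V

0.844 V


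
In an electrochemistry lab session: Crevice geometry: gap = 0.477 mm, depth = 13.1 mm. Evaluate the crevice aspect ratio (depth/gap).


Aspect ratio = depth / gap
Ratio = 13.1 / 0.477 = 27.5

27.5


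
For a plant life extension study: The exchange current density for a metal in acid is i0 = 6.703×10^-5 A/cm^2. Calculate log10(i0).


i0 = 6.703×10^-5 A/cm^2
log10(i0) = -4.174

-4.174


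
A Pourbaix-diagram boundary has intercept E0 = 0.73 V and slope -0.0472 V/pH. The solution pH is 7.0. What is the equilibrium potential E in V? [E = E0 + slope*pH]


Apply the Pourbaix line equation: E = E0 + slope*pH
E = 0.73 + (-0.0472)*7.0 = 0.73 + (-0.3304) = 0.3996 V
Rounded to 3 decimal places: E = 0.400 V

0.400 V


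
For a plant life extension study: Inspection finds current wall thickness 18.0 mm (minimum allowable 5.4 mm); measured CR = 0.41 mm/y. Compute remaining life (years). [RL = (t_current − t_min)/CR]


Apply the remaining-life relation: RL = (t_current − t_min) / CR
RL = (18.0 − 5.4) / 0.41 = 12.6 / 0.41 = 30.7 years

30.7 years


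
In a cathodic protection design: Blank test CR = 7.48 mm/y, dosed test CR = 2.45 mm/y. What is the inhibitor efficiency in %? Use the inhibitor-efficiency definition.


Apply the inhibitor-efficiency definition: IE = (CR_blank − CR_inh)/CR_blank × 100
IE = (7.48 − 2.45) / 7.48 × 100
IE = 5.03 / 7.48 × 100 = 67.2 %

67.2 %


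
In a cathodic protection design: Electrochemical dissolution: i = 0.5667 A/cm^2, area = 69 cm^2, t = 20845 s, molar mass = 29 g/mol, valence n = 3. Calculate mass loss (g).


Apply Faraday's law: m = i*A*t*M / (n*F)
Total charge passed Q = i*A*t = 0.5667*69*20845 = 815087.4435 C
m = Q*M/(n*F) = 815087.4435*29/(3*96485) = 81.66221 g

81.66221 g


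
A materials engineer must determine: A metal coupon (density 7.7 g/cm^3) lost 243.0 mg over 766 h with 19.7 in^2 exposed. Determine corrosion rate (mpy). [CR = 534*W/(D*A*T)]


Apply the mpy weight-loss relation: CR = 534 * W / (D * A * T)
Numerator: 534 * 243.0 = 129762.0
Denominator: 7.7 * 19.7 * 766 = 116194.54
CR = 129762.0 / 116194.54 = 1.117 mpy

1.117 mpy


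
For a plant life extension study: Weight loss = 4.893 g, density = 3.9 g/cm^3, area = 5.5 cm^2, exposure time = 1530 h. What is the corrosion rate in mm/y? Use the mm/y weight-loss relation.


Apply the mm/y weight-loss relation: CR = 87600 * W / (D * A * T)
Numerator: 87600 * 4.893 = 428626.8
Denominator: 3.9 * 5.5 * 1530 = 32818.5
CR = 428626.8 / 32818.5 = 13.06052 mm/y

13.06052 mm/y


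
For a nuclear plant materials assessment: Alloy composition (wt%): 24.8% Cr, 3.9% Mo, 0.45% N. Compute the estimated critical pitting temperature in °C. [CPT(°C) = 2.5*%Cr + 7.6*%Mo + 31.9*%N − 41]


Apply the ASTM G48 empirical CPT estimate: CPT(°C) = 2.5*%Cr + 7.6*%Mo + 31.9*%N − 41
2.5*24.8 = 62; 7.6*3.9 = 29.64; 31.9*0.45 = 14.355
CPT = 62 + 29.64 + 14.355 − 41 = 64.995 °C
Rounded to 0.1 °C: CPT ≈ 65.0 °C

65.0 °C


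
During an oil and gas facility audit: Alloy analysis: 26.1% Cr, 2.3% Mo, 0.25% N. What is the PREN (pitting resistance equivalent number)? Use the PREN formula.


Apply the PREN formula: PREN = Cr + 3.3*Mo + 16*N
PREN = 26.1 + 3.3*2.3 + 16*0.25
PREN = 26.1 + 7.59 + 4.0 = 37.69

37.69


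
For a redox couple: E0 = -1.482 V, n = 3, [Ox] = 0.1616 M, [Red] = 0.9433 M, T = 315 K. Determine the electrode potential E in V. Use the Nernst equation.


Apply the Nernst equation: E = E0 + (RT/nF)*ln([Ox]/[Red])
Step 1: RT/nF = 8.314*315/(3*96485) = 0.00904773 V
Step 2: [Ox]/[Red] = 0.1616/0.9433 = 0.171313
Step 3: ln(0.171313) = -1.764263
Step 4: correction = 0.00904773 * -1.764263 = -0.016 V
E = -1.482 + -0.016 = -1.498 V

-1.498 V


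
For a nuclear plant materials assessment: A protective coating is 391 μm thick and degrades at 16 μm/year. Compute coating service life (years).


Service life = thickness / degradation rate
Life = 391 / 16 = 24.4 years

24.4 years


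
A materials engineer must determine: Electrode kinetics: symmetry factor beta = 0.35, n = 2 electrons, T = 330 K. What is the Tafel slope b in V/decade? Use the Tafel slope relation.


Apply the Tafel slope relation: b = 2.303*R*T/(beta*n*F)
Numerator: 2.303 * 8.314 * 330 = 6318.56
Denominator: 0.35 * 2 * 96485 = 67539.5
b = 6318.56 / 67539.5 = 0.094 V/decade

0.094 V/decade


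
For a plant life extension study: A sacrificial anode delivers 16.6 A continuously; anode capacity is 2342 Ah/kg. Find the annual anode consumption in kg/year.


Annual consumption = current * hours per year / capacity
Rate = 16.6 * 8760 / 2342 = 62.1 kg/year

62.1 kg/year


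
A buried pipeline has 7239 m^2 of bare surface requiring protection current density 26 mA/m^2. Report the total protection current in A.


I = area * current density, then convert mA → A (÷1000)
I = 7239 * 26 / 1000 = 188.21 A

188.21 A


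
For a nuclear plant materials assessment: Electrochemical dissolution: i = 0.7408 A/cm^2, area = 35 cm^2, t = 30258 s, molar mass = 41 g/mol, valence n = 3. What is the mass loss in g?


Apply Faraday's law: m = i*A*t*M / (n*F)
Total charge passed Q = i*A*t = 0.7408*35*30258 = 784529.424 C
m = Q*M/(n*F) = 784529.424*41/(3*96485) = 111.125 g

111.125 g


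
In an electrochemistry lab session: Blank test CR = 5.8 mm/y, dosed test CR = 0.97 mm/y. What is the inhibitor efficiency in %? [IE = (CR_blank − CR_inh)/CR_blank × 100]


Apply the inhibitor-efficiency definition: IE = (CR_blank − CR_inh)/CR_blank × 100
IE = (5.8 − 0.97) / 5.8 × 100
IE = 4.83 / 5.8 × 100 = 83.3 %

83.3 %


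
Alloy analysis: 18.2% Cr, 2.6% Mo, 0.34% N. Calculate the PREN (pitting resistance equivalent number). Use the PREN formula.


Apply the PREN formula: PREN = Cr + 3.3*Mo + 16*N
PREN = 18.2 + 3.3*2.6 + 16*0.34
PREN = 18.2 + 8.58 + 5.44 = 32.22

32.22


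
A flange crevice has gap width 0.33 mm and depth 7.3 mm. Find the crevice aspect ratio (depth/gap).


Aspect ratio = depth / gap
Ratio = 7.3 / 0.33 = 22.1

22.1


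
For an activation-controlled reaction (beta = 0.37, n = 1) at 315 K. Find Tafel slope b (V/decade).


Apply the Tafel slope relation: b = 2.303*R*T/(beta*n*F)
Numerator: 2.303 * 8.314 * 315 = 6031.35
Denominator: 0.37 * 1 * 96485 = 35699.45
b = 6031.35 / 35699.45 = 0.1689 V/decade

0.1689 V/decade


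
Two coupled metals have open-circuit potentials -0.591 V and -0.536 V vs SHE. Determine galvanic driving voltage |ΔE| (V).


Driving voltage is the absolute potential difference.
|ΔE| = |-0.591 − (-0.536)| = 0.055 V

0.055 V


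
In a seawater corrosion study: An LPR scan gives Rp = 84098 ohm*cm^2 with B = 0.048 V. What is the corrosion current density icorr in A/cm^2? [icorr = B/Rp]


Apply the Stern-Geary relation: icorr = B / Rp
icorr = 0.048 / 84098 = 5.708×10^-7 A/cm^2

5.708×10^-7 A/cm^2


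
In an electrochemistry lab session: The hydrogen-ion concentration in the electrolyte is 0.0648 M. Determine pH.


pH = −log10[H+]
pH = −log10(0.0648) = 1.19

1.19


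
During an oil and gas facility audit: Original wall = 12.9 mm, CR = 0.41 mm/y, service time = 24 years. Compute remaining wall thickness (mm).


Remaining wall = original − CR × time
t = 12.9 − 0.41*24 = 12.9 − 9.84 = 3.06 mm

3.06 mm


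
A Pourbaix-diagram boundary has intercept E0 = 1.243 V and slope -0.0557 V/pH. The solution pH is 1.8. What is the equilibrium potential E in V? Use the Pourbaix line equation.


Apply the Pourbaix line equation: E = E0 + slope*pH
E = 1.243 + (-0.0557)*1.8 = 1.243 + (-0.10026) = 1.14274 V
Rounded to 4 decimal places: E = 1.1427 V

1.1427 V


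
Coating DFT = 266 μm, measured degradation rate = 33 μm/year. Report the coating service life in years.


Service life = thickness / degradation rate
Life = 266 / 33 = 8.1 years

8.1 years


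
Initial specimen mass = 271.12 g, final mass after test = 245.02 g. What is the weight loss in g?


Weight loss = initial − final
WL = 271.12 − 245.02 = 26.1 g

26.1 g


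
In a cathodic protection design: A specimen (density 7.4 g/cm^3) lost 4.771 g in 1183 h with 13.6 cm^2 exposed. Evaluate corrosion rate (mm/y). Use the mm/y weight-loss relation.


Apply the mm/y weight-loss relation: CR = 87600 * W / (D * A * T)
Numerator: 87600 * 4.771 = 417939.6
Denominator: 7.4 * 13.6 * 1183 = 119057.12
CR = 417939.6 / 119057.12 = 3.5104 mm/y

3.5104 mm/y


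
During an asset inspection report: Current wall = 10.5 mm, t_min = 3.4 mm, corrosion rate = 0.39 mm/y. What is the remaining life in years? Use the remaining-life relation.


Apply the remaining-life relation: RL = (t_current − t_min) / CR
RL = (10.5 − 3.4) / 0.39 = 7.1 / 0.39 = 18.2 years

18.2 years


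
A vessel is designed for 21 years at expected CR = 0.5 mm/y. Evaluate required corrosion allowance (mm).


Corrosion allowance = CR × design life
CA = 0.5 * 21 = 10.5 mm

10.5 mm


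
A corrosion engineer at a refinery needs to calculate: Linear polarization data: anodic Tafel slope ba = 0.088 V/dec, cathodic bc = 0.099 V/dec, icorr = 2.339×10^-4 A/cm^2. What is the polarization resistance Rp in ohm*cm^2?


Apply the Stern-Geary equation: Rp = ba*bc / (2.303*icorr*(ba+bc))
ba*bc = 0.088*0.099 = 0.008712
ba+bc = 0.187; 2.303*icorr*(ba+bc) = 2.303*2.339×10^-4*0.187 = 1.0073161×10^-4
Rp = 0.008712 / 1.0073161×10^-4 = 86.49 ohm*cm^2

86.49 ohm*cm^2


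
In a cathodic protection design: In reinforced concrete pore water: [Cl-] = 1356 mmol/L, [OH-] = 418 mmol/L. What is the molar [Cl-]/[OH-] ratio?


Threshold parameter = [Cl-] / [OH-] (molar basis; both in mmol/L, so units cancel)
Ratio = 1356 / 418 = 3.24

3.24


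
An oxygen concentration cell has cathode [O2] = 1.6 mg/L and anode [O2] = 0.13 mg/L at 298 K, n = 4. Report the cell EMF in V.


Apply the Nernst concentration-cell relation: E = (RT/nF)*ln(C_cathode/C_anode)
RT/nF = 8.314*298/(4*96485) = 0.00641958 V
ln(1.6/0.13) = 2.51022
E = 0.00641958 * 2.51022 = 0.01611 V

0.01611 V


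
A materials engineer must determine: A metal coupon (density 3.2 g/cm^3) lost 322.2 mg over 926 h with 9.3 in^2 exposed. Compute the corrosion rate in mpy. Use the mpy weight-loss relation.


Apply the mpy weight-loss relation: CR = 534 * W / (D * A * T)
Numerator: 534 * 322.2 = 172054.8
Denominator: 3.2 * 9.3 * 926 = 27557.76
CR = 172054.8 / 27557.76 = 6.2434 mpy

6.2434 mpy


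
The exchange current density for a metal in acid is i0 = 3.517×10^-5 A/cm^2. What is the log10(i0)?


i0 = 3.517×10^-5 A/cm^2
log10(i0) = -4.454

-4.454


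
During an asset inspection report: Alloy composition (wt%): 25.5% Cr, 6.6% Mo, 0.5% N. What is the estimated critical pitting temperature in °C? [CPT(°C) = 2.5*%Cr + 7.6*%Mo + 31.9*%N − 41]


Apply the ASTM G48 empirical CPT estimate: CPT(°C) = 2.5*%Cr + 7.6*%Mo + 31.9*%N − 41
2.5*25.5 = 63.75; 7.6*6.6 = 50.16; 31.9*0.5 = 15.95
CPT = 63.75 + 50.16 + 15.95 − 41 = 88.86 °C
Rounded to 0.1 °C: CPT ≈ 88.9 °C

88.9 °C


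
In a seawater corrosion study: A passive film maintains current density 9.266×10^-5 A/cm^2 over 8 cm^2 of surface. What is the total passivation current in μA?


I = i_pass * A, then convert A → μA (×10^6)
I = 9.266×10^-5 * 8 * 10^6 = 741.28 μA

741.28 μA


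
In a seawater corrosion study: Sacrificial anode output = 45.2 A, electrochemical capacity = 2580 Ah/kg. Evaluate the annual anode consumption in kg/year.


Annual consumption = current * hours per year / capacity
Rate = 45.2 * 8760 / 2580 = 153.5 kg/year

153.5 kg/year


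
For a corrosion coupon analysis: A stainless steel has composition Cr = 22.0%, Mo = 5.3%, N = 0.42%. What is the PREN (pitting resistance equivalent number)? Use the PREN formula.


Apply the PREN formula: PREN = Cr + 3.3*Mo + 16*N
PREN = 22.0 + 3.3*5.3 + 16*0.42
PREN = 22.0 + 17.49 + 6.72 = 46.21

46.21


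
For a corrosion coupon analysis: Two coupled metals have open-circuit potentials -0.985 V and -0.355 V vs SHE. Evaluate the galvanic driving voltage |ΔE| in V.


Driving voltage is the absolute potential difference.
|ΔE| = |-0.985 − (-0.355)| = 0.63 V

0.63 V


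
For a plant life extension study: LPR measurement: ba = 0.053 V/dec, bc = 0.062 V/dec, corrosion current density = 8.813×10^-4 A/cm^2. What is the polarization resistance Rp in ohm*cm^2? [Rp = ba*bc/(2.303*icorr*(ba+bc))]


Apply the Stern-Geary equation: Rp = ba*bc / (2.303*icorr*(ba+bc))
ba*bc = 0.053*0.062 = 0.003286
ba+bc = 0.115; 2.303*icorr*(ba+bc) = 2.303*8.813×10^-4*0.115 = 2.334079×10^-4
Rp = 0.003286 / 2.334079×10^-4 = 14.08 ohm*cm^2

14.08 ohm*cm^2


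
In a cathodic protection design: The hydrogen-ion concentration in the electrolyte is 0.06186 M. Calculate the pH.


pH = −log10[H+]
pH = −log10(0.06186) = 1.21

1.21


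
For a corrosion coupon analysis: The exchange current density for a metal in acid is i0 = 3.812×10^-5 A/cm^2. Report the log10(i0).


i0 = 3.812×10^-5 A/cm^2
log10(i0) = -4.419

-4.419


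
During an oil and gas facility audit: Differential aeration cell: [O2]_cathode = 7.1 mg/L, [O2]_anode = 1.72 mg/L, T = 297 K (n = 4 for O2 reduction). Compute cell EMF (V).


Apply the Nernst concentration-cell relation: E = (RT/nF)*ln(C_cathode/C_anode)
RT/nF = 8.314*297/(4*96485) = 0.00639804 V
ln(7.1/1.72) = 1.41777
E = 0.00639804 * 1.41777 = 0.00907 V

0.00907 V


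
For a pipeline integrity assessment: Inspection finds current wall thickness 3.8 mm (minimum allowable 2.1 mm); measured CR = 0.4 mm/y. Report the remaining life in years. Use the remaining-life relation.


Apply the remaining-life relation: RL = (t_current − t_min) / CR
RL = (3.8 − 2.1) / 0.4 = 1.7 / 0.4 = 4.3 years

4.3 years


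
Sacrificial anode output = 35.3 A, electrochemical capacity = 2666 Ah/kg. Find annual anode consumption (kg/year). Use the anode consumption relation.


Annual consumption = current * hours per year / capacity
Rate = 35.3 * 8760 / 2666 = 116.0 kg/year

116.0 kg/year


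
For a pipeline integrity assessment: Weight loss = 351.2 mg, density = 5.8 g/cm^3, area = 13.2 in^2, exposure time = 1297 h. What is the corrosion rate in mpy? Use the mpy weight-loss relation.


Apply the mpy weight-loss relation: CR = 534 * W / (D * A * T)
Numerator: 534 * 351.2 = 187540.8
Denominator: 5.8 * 13.2 * 1297 = 99298.32
CR = 187540.8 / 99298.32 = 1.889 mpy

1.889 mpy


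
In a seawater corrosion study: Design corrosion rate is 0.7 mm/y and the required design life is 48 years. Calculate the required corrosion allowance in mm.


Corrosion allowance = CR × design life
CA = 0.7 * 48 = 33.6 mm

33.6 mm


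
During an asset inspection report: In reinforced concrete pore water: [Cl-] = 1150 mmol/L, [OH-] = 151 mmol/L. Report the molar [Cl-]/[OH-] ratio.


Threshold parameter = [Cl-] / [OH-] (molar basis; both in mmol/L, so units cancel)
Ratio = 1150 / 151 = 7.62

7.62


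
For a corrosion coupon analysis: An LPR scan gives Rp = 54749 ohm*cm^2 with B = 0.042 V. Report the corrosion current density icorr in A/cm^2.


Apply the Stern-Geary relation: icorr = B / Rp
icorr = 0.042 / 54749 = 7.671×10^-7 A/cm^2

7.671×10^-7 A/cm^2


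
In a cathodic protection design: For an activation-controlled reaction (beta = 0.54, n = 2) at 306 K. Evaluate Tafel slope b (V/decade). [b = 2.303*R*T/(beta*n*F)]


Apply the Tafel slope relation: b = 2.303*R*T/(beta*n*F)
Numerator: 2.303 * 8.314 * 306 = 5859.03
Denominator: 0.54 * 2 * 96485 = 104203.8
b = 5859.03 / 104203.8 = 0.056 V/decade

0.056 V/decade


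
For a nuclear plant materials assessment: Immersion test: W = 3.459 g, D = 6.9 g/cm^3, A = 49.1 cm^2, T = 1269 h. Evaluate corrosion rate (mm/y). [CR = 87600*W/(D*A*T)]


Apply the mm/y weight-loss relation: CR = 87600 * W / (D * A * T)
Numerator: 87600 * 3.459 = 303008.4
Denominator: 6.9 * 49.1 * 1269 = 429924.51
CR = 303008.4 / 429924.51 = 0.7048 mm/y

0.7048 mm/y


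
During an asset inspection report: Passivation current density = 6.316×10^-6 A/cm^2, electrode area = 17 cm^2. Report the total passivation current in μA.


I = i_pass * A, then convert A → μA (×10^6)
I = 6.316×10^-6 * 17 * 10^6 = 107.37 μA

107.37 μA


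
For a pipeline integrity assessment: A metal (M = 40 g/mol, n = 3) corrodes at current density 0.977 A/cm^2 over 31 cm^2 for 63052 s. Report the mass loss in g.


Apply Faraday's law: m = i*A*t*M / (n*F)
Total charge passed Q = i*A*t = 0.977*31*63052 = 1909655.924 C
m = Q*M/(n*F) = 1909655.924*40/(3*96485) = 263.89676 g

263.89676 g


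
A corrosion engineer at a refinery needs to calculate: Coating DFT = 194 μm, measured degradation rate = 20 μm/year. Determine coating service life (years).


Service life = thickness / degradation rate
Life = 194 / 20 = 9.7 years

9.7 years


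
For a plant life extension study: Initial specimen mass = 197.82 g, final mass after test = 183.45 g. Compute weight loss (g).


Weight loss = initial − final
WL = 197.82 − 183.45 = 14.37 g

14.37 g


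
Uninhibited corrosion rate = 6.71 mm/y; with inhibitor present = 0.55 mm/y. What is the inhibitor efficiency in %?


Apply the inhibitor-efficiency definition: IE = (CR_blank − CR_inh)/CR_blank × 100
IE = (6.71 − 0.55) / 6.71 × 100
IE = 6.16 / 6.71 × 100 = 91.8 %

91.8 %


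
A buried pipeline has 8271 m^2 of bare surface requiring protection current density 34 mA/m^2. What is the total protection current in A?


I = area * current density, then convert mA → A (÷1000)
I = 8271 * 34 / 1000 = 281.21 A

281.21 A


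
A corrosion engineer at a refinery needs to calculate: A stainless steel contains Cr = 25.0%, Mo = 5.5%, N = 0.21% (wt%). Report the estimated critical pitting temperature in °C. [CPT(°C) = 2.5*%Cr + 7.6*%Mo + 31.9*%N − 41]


Apply the ASTM G48 empirical CPT estimate: CPT(°C) = 2.5*%Cr + 7.6*%Mo + 31.9*%N − 41
2.5*25.0 = 62.5; 7.6*5.5 = 41.8; 31.9*0.21 = 6.699
CPT = 62.5 + 41.8 + 6.699 − 41 = 69.999 °C
Rounded to 0.1 °C: CPT ≈ 70.0 °C

70.0 °C


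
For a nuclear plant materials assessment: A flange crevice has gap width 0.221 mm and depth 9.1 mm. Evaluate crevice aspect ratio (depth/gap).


Aspect ratio = depth / gap
Ratio = 9.1 / 0.221 = 41.2

41.2


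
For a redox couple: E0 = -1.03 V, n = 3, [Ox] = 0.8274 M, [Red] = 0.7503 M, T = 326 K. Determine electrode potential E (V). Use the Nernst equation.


Apply the Nernst equation: E = E0 + (RT/nF)*ln([Ox]/[Red])
Step 1: RT/nF = 8.314*326/(3*96485) = 0.00936368 V
Step 2: [Ox]/[Red] = 0.8274/0.7503 = 1.102759
Step 3: ln(1.102759) = 0.097815
Step 4: correction = 0.00936368 * 0.097815 = 0.001 V
E = -1.03 + 0.001 = -1.029 V

-1.029 V


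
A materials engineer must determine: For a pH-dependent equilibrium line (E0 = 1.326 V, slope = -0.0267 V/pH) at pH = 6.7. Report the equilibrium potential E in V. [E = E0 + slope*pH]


Apply the Pourbaix line equation: E = E0 + slope*pH
E = 1.326 + (-0.0267)*6.7 = 1.326 + (-0.17889) = 1.14711 V
Rounded to 4 decimal places: E = 1.1471 V

1.1471 V


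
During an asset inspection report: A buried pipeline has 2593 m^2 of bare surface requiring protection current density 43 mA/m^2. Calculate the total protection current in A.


I = area * current density, then convert mA → A (÷1000)
I = 2593 * 43 / 1000 = 111.5 A

111.5 A


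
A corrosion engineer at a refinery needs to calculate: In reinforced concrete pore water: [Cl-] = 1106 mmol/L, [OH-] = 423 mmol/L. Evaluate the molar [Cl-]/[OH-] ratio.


Threshold parameter = [Cl-] / [OH-] (molar basis; both in mmol/L, so units cancel)
Ratio = 1106 / 423 = 2.61

2.61


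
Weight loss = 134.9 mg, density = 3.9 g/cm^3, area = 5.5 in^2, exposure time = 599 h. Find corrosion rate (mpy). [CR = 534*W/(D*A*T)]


Apply the mpy weight-loss relation: CR = 534 * W / (D * A * T)
Numerator: 534 * 134.9 = 72036.6
Denominator: 3.9 * 5.5 * 599 = 12848.55
CR = 72036.6 / 12848.55 = 5.60659 mpy

5.60659 mpy


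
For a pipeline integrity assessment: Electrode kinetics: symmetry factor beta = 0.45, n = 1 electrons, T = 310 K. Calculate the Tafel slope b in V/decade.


Apply the Tafel slope relation: b = 2.303*R*T/(beta*n*F)
Numerator: 2.303 * 8.314 * 310 = 5935.61
Denominator: 0.45 * 1 * 96485 = 43418.25
b = 5935.61 / 43418.25 = 0.137 V/decade

0.137 V/decade


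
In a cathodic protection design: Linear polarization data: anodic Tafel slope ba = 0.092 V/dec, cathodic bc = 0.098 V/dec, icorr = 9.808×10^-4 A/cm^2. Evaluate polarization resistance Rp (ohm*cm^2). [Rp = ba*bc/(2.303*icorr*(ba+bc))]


Apply the Stern-Geary equation: Rp = ba*bc / (2.303*icorr*(ba+bc))
ba*bc = 0.092*0.098 = 0.009016
ba+bc = 0.19; 2.303*icorr*(ba+bc) = 2.303*9.808×10^-4*0.19 = 4.2916866×10^-4
Rp = 0.009016 / 4.2916866×10^-4 = 21.0 ohm*cm^2

21.0 ohm*cm^2


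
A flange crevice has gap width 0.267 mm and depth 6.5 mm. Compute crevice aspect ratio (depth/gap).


Aspect ratio = depth / gap
Ratio = 6.5 / 0.267 = 24.3

24.3


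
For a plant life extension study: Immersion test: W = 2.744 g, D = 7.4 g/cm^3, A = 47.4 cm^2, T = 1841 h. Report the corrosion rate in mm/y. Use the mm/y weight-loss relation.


Apply the mm/y weight-loss relation: CR = 87600 * W / (D * A * T)
Numerator: 87600 * 2.744 = 240374.4
Denominator: 7.4 * 47.4 * 1841 = 645749.16
CR = 240374.4 / 645749.16 = 0.3722 mm/y

0.3722 mm/y


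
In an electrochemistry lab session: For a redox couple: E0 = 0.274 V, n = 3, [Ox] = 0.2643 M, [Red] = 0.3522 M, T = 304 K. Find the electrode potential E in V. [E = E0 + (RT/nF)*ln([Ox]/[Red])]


Apply the Nernst equation: E = E0 + (RT/nF)*ln([Ox]/[Red])
Step 1: RT/nF = 8.314*304/(3*96485) = 0.00873178 V
Step 2: [Ox]/[Red] = 0.2643/0.3522 = 0.750426
Step 3: ln(0.750426) = -0.287114
Step 4: correction = 0.00873178 * -0.287114 = -0.003 V
E = 0.274 + -0.003 = 0.271 V

0.271 V


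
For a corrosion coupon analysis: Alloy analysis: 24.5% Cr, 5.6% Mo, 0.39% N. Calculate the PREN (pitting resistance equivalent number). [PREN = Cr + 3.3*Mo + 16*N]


Apply the PREN formula: PREN = Cr + 3.3*Mo + 16*N
PREN = 24.5 + 3.3*5.6 + 16*0.39
PREN = 24.5 + 18.48 + 6.24 = 49.22

49.22


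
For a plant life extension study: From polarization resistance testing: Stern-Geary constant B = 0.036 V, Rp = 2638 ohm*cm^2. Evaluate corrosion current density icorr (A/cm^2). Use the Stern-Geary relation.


Apply the Stern-Geary relation: icorr = B / Rp
icorr = 0.036 / 2638 = 1.365×10^-5 A/cm^2

1.365×10^-5 A/cm^2


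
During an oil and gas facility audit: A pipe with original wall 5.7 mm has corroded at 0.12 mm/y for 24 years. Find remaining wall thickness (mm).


Remaining wall = original − CR × time
t = 5.7 − 0.12*24 = 5.7 − 2.88 = 2.82 mm

2.82 mm


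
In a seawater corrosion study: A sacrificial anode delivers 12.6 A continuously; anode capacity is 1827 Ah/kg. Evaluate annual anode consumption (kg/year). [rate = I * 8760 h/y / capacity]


Annual consumption = current * hours per year / capacity
Rate = 12.6 * 8760 / 1827 = 60.4 kg/year

60.4 kg/year


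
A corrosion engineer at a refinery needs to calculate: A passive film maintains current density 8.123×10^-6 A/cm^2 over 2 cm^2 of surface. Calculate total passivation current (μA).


I = i_pass * A, then convert A → μA (×10^6)
I = 8.123×10^-6 * 2 * 10^6 = 16.25 μA

16.25 μA


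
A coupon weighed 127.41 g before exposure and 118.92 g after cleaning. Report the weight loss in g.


Weight loss = initial − final
WL = 127.41 − 118.92 = 8.49 g

8.49 g


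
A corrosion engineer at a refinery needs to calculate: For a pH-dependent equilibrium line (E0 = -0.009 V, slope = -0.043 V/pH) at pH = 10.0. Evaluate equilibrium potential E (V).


Apply the Pourbaix line equation: E = E0 + slope*pH
E = -0.009 + (-0.043)*10.0 = -0.009 + (-0.43) = -0.439 V
Rounded to 4 decimal places: E = -0.4390 V

-0.4390 V


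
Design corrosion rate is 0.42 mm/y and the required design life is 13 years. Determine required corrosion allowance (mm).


Corrosion allowance = CR × design life
CA = 0.42 * 13 = 5.46 mm

5.46 mm


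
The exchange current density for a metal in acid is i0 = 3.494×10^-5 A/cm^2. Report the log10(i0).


i0 = 3.494×10^-5 A/cm^2
log10(i0) = -4.457

-4.457


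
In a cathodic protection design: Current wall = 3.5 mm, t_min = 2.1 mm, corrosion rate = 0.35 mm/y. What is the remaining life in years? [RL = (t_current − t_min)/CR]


Apply the remaining-life relation: RL = (t_current − t_min) / CR
RL = (3.5 − 2.1) / 0.35 = 1.4 / 0.35 = 4.0 years

4.0 years


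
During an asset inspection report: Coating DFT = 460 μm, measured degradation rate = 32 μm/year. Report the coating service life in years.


Service life = thickness / degradation rate
Life = 460 / 32 = 14.4 years

14.4 years


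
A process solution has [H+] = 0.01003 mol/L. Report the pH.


pH = −log10[H+]
pH = −log10(0.01003) = 2.0

2.0


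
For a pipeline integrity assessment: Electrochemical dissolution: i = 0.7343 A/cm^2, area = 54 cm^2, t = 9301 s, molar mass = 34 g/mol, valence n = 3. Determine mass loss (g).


Apply Faraday's law: m = i*A*t*M / (n*F)
Total charge passed Q = i*A*t = 0.7343*54*9301 = 368805.1122 C
m = Q*M/(n*F) = 368805.1122*34/(3*96485) = 43.321 g

43.321 g


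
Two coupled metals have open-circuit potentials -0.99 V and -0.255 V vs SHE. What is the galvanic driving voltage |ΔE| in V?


Driving voltage is the absolute potential difference.
|ΔE| = |-0.99 − (-0.255)| = 0.735 V

0.735 V


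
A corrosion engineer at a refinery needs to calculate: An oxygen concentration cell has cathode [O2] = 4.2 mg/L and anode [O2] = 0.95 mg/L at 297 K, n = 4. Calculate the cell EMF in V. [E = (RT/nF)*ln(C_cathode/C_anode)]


Apply the Nernst concentration-cell relation: E = (RT/nF)*ln(C_cathode/C_anode)
RT/nF = 8.314*297/(4*96485) = 0.00639804 V
ln(4.2/0.95) = 1.48638
E = 0.00639804 * 1.48638 = 0.00951 V

0.00951 V


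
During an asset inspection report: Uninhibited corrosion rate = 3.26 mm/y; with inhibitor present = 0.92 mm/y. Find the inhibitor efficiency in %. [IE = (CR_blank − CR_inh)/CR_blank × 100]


Apply the inhibitor-efficiency definition: IE = (CR_blank − CR_inh)/CR_blank × 100
IE = (3.26 − 0.92) / 3.26 × 100
IE = 2.34 / 3.26 × 100 = 71.8 %

71.8 %


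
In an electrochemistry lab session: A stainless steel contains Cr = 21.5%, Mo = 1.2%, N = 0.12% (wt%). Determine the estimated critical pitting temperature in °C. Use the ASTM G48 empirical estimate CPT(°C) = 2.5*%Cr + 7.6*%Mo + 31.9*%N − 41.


Apply the ASTM G48 empirical CPT estimate: CPT(°C) = 2.5*%Cr + 7.6*%Mo + 31.9*%N − 41
2.5*21.5 = 53.75; 7.6*1.2 = 9.12; 31.9*0.12 = 3.828
CPT = 53.75 + 9.12 + 3.828 − 41 = 25.698 °C
Rounded to 0.1 °C: CPT ≈ 25.7 °C

25.7 °C
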